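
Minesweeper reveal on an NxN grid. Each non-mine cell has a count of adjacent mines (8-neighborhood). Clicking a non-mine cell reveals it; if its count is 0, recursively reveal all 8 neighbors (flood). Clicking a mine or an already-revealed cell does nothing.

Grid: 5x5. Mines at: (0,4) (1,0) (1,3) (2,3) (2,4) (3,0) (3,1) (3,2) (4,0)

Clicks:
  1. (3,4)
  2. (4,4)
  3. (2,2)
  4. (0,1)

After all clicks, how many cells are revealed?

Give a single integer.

Answer: 6

Derivation:
Click 1 (3,4) count=2: revealed 1 new [(3,4)] -> total=1
Click 2 (4,4) count=0: revealed 3 new [(3,3) (4,3) (4,4)] -> total=4
Click 3 (2,2) count=4: revealed 1 new [(2,2)] -> total=5
Click 4 (0,1) count=1: revealed 1 new [(0,1)] -> total=6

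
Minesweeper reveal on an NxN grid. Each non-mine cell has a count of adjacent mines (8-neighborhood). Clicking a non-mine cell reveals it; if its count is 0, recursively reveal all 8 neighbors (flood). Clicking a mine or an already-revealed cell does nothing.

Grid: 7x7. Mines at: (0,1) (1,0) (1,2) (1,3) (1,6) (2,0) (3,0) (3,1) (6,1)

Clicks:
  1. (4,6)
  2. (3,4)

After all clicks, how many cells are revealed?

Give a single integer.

Answer: 25

Derivation:
Click 1 (4,6) count=0: revealed 25 new [(2,2) (2,3) (2,4) (2,5) (2,6) (3,2) (3,3) (3,4) (3,5) (3,6) (4,2) (4,3) (4,4) (4,5) (4,6) (5,2) (5,3) (5,4) (5,5) (5,6) (6,2) (6,3) (6,4) (6,5) (6,6)] -> total=25
Click 2 (3,4) count=0: revealed 0 new [(none)] -> total=25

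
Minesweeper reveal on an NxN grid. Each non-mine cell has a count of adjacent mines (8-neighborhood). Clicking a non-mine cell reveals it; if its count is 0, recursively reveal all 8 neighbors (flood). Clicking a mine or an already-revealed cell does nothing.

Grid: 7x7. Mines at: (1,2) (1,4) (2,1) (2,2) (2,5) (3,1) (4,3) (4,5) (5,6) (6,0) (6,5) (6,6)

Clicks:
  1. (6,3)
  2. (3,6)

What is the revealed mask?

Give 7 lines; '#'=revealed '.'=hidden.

Click 1 (6,3) count=0: revealed 8 new [(5,1) (5,2) (5,3) (5,4) (6,1) (6,2) (6,3) (6,4)] -> total=8
Click 2 (3,6) count=2: revealed 1 new [(3,6)] -> total=9

Answer: .......
.......
.......
......#
.......
.####..
.####..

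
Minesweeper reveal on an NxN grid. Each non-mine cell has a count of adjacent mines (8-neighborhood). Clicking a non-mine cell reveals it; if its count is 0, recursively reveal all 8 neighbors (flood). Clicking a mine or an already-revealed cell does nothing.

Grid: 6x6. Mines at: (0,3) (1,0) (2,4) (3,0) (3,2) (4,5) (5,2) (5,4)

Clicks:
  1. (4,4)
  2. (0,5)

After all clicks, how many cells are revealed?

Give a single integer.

Click 1 (4,4) count=2: revealed 1 new [(4,4)] -> total=1
Click 2 (0,5) count=0: revealed 4 new [(0,4) (0,5) (1,4) (1,5)] -> total=5

Answer: 5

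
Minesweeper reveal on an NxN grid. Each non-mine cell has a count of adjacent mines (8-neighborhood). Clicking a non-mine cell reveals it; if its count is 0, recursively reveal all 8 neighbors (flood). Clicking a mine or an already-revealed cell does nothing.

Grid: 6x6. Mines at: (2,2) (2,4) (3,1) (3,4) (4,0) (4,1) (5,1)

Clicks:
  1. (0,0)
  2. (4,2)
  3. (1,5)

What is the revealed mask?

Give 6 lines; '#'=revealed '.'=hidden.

Click 1 (0,0) count=0: revealed 14 new [(0,0) (0,1) (0,2) (0,3) (0,4) (0,5) (1,0) (1,1) (1,2) (1,3) (1,4) (1,5) (2,0) (2,1)] -> total=14
Click 2 (4,2) count=3: revealed 1 new [(4,2)] -> total=15
Click 3 (1,5) count=1: revealed 0 new [(none)] -> total=15

Answer: ######
######
##....
......
..#...
......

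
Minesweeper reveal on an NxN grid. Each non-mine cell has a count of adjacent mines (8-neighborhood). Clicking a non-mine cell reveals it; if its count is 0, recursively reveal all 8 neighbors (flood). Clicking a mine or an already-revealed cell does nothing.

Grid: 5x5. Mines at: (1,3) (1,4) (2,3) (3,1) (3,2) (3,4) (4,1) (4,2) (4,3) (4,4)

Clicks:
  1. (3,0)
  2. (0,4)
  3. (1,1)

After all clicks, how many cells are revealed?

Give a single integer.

Answer: 11

Derivation:
Click 1 (3,0) count=2: revealed 1 new [(3,0)] -> total=1
Click 2 (0,4) count=2: revealed 1 new [(0,4)] -> total=2
Click 3 (1,1) count=0: revealed 9 new [(0,0) (0,1) (0,2) (1,0) (1,1) (1,2) (2,0) (2,1) (2,2)] -> total=11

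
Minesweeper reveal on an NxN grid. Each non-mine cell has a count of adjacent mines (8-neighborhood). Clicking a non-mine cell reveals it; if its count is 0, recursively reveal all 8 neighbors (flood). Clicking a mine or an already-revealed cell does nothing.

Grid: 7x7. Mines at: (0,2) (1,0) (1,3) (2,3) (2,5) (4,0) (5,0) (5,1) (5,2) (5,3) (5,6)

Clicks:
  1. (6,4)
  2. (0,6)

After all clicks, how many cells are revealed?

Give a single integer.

Answer: 7

Derivation:
Click 1 (6,4) count=1: revealed 1 new [(6,4)] -> total=1
Click 2 (0,6) count=0: revealed 6 new [(0,4) (0,5) (0,6) (1,4) (1,5) (1,6)] -> total=7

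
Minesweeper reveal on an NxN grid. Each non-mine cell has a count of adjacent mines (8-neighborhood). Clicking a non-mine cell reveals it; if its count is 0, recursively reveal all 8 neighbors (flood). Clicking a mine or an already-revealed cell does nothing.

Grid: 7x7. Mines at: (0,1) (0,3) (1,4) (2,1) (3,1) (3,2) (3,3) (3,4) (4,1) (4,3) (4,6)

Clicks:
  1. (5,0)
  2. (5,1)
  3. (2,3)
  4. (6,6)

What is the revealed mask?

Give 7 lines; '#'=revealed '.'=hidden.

Answer: .......
.......
...#...
.......
.......
#######
#######

Derivation:
Click 1 (5,0) count=1: revealed 1 new [(5,0)] -> total=1
Click 2 (5,1) count=1: revealed 1 new [(5,1)] -> total=2
Click 3 (2,3) count=4: revealed 1 new [(2,3)] -> total=3
Click 4 (6,6) count=0: revealed 12 new [(5,2) (5,3) (5,4) (5,5) (5,6) (6,0) (6,1) (6,2) (6,3) (6,4) (6,5) (6,6)] -> total=15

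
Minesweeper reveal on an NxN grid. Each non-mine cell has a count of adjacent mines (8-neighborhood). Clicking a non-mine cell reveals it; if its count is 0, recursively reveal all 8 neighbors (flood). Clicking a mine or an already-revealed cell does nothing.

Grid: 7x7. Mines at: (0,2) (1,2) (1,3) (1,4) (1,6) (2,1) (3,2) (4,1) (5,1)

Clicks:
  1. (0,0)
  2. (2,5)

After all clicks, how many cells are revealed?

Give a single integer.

Answer: 5

Derivation:
Click 1 (0,0) count=0: revealed 4 new [(0,0) (0,1) (1,0) (1,1)] -> total=4
Click 2 (2,5) count=2: revealed 1 new [(2,5)] -> total=5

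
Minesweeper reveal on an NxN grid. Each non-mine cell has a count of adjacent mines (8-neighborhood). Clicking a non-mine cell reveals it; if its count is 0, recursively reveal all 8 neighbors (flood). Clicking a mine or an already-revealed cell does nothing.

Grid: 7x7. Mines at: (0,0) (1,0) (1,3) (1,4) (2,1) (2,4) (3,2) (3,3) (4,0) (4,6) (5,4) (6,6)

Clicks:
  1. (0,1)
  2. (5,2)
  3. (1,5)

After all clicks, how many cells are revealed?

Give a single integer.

Click 1 (0,1) count=2: revealed 1 new [(0,1)] -> total=1
Click 2 (5,2) count=0: revealed 11 new [(4,1) (4,2) (4,3) (5,0) (5,1) (5,2) (5,3) (6,0) (6,1) (6,2) (6,3)] -> total=12
Click 3 (1,5) count=2: revealed 1 new [(1,5)] -> total=13

Answer: 13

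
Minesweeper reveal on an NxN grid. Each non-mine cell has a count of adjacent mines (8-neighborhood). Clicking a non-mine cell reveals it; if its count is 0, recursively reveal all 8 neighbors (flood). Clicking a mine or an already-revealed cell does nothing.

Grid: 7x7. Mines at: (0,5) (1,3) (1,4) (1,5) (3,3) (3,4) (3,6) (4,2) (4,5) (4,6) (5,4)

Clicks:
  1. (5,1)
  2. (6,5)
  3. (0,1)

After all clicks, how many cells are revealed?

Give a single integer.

Click 1 (5,1) count=1: revealed 1 new [(5,1)] -> total=1
Click 2 (6,5) count=1: revealed 1 new [(6,5)] -> total=2
Click 3 (0,1) count=0: revealed 21 new [(0,0) (0,1) (0,2) (1,0) (1,1) (1,2) (2,0) (2,1) (2,2) (3,0) (3,1) (3,2) (4,0) (4,1) (5,0) (5,2) (5,3) (6,0) (6,1) (6,2) (6,3)] -> total=23

Answer: 23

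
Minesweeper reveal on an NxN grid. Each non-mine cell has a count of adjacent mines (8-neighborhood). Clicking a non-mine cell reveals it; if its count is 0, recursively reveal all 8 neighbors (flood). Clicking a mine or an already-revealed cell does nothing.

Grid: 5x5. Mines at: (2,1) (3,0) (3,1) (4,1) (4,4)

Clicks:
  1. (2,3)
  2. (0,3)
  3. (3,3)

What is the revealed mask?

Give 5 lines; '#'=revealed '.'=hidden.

Answer: #####
#####
..###
..###
.....

Derivation:
Click 1 (2,3) count=0: revealed 16 new [(0,0) (0,1) (0,2) (0,3) (0,4) (1,0) (1,1) (1,2) (1,3) (1,4) (2,2) (2,3) (2,4) (3,2) (3,3) (3,4)] -> total=16
Click 2 (0,3) count=0: revealed 0 new [(none)] -> total=16
Click 3 (3,3) count=1: revealed 0 new [(none)] -> total=16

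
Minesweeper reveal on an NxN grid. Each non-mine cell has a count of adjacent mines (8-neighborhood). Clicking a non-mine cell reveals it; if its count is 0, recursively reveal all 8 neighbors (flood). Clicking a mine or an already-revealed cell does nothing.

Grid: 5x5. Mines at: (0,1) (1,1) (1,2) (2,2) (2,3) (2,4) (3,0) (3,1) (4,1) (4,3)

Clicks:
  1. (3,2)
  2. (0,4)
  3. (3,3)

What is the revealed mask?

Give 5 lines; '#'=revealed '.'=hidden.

Click 1 (3,2) count=5: revealed 1 new [(3,2)] -> total=1
Click 2 (0,4) count=0: revealed 4 new [(0,3) (0,4) (1,3) (1,4)] -> total=5
Click 3 (3,3) count=4: revealed 1 new [(3,3)] -> total=6

Answer: ...##
...##
.....
..##.
.....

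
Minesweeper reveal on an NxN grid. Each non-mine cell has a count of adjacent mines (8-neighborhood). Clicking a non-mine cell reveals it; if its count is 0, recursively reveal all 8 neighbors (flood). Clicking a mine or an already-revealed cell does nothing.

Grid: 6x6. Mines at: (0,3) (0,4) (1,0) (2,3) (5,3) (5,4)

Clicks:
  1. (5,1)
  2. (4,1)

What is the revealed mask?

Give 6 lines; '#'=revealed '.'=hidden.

Answer: ......
......
###...
###...
###...
###...

Derivation:
Click 1 (5,1) count=0: revealed 12 new [(2,0) (2,1) (2,2) (3,0) (3,1) (3,2) (4,0) (4,1) (4,2) (5,0) (5,1) (5,2)] -> total=12
Click 2 (4,1) count=0: revealed 0 new [(none)] -> total=12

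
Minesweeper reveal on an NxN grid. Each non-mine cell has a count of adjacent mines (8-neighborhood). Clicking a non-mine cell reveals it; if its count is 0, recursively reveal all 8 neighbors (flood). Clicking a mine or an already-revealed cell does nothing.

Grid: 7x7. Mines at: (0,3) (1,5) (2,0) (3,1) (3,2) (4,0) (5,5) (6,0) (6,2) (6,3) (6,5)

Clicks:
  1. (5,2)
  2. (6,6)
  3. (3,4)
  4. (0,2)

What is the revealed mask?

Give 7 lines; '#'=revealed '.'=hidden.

Answer: ..#....
.......
...####
...####
...####
..#....
......#

Derivation:
Click 1 (5,2) count=2: revealed 1 new [(5,2)] -> total=1
Click 2 (6,6) count=2: revealed 1 new [(6,6)] -> total=2
Click 3 (3,4) count=0: revealed 12 new [(2,3) (2,4) (2,5) (2,6) (3,3) (3,4) (3,5) (3,6) (4,3) (4,4) (4,5) (4,6)] -> total=14
Click 4 (0,2) count=1: revealed 1 new [(0,2)] -> total=15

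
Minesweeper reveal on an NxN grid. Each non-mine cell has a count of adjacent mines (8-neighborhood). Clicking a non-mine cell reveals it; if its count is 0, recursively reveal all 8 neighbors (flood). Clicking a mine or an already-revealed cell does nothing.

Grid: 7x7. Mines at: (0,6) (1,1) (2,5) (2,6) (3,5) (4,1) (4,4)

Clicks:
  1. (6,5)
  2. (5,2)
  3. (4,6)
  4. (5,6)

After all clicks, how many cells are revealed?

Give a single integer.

Click 1 (6,5) count=0: revealed 16 new [(4,5) (4,6) (5,0) (5,1) (5,2) (5,3) (5,4) (5,5) (5,6) (6,0) (6,1) (6,2) (6,3) (6,4) (6,5) (6,6)] -> total=16
Click 2 (5,2) count=1: revealed 0 new [(none)] -> total=16
Click 3 (4,6) count=1: revealed 0 new [(none)] -> total=16
Click 4 (5,6) count=0: revealed 0 new [(none)] -> total=16

Answer: 16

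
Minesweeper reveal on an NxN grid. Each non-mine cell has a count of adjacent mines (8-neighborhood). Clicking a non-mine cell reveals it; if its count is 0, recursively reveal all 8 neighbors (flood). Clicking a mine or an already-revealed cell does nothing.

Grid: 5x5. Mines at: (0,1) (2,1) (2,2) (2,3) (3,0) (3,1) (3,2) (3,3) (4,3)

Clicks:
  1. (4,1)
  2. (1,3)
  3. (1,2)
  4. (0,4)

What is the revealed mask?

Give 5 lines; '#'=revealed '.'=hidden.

Click 1 (4,1) count=3: revealed 1 new [(4,1)] -> total=1
Click 2 (1,3) count=2: revealed 1 new [(1,3)] -> total=2
Click 3 (1,2) count=4: revealed 1 new [(1,2)] -> total=3
Click 4 (0,4) count=0: revealed 4 new [(0,2) (0,3) (0,4) (1,4)] -> total=7

Answer: ..###
..###
.....
.....
.#...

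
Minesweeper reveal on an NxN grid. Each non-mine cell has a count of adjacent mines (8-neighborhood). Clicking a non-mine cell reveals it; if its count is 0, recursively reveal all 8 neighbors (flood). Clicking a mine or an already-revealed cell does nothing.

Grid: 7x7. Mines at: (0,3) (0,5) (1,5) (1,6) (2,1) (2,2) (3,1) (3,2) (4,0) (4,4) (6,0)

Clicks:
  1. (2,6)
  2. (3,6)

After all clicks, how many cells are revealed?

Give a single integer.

Answer: 21

Derivation:
Click 1 (2,6) count=2: revealed 1 new [(2,6)] -> total=1
Click 2 (3,6) count=0: revealed 20 new [(2,5) (3,5) (3,6) (4,1) (4,2) (4,3) (4,5) (4,6) (5,1) (5,2) (5,3) (5,4) (5,5) (5,6) (6,1) (6,2) (6,3) (6,4) (6,5) (6,6)] -> total=21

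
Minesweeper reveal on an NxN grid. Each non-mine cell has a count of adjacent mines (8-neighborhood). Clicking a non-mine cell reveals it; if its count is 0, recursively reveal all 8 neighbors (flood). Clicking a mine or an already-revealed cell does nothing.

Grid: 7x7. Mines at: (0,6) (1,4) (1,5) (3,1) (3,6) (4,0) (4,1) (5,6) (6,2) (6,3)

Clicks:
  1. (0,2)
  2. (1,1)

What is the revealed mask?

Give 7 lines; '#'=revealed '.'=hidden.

Answer: ####...
####...
####...
.......
.......
.......
.......

Derivation:
Click 1 (0,2) count=0: revealed 12 new [(0,0) (0,1) (0,2) (0,3) (1,0) (1,1) (1,2) (1,3) (2,0) (2,1) (2,2) (2,3)] -> total=12
Click 2 (1,1) count=0: revealed 0 new [(none)] -> total=12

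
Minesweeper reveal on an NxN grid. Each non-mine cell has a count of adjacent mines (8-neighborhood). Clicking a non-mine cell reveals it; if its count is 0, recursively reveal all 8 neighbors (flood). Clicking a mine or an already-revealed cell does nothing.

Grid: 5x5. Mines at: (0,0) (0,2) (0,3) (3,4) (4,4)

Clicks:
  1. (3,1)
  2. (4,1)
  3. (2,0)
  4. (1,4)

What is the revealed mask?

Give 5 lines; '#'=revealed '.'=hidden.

Answer: .....
#####
####.
####.
####.

Derivation:
Click 1 (3,1) count=0: revealed 16 new [(1,0) (1,1) (1,2) (1,3) (2,0) (2,1) (2,2) (2,3) (3,0) (3,1) (3,2) (3,3) (4,0) (4,1) (4,2) (4,3)] -> total=16
Click 2 (4,1) count=0: revealed 0 new [(none)] -> total=16
Click 3 (2,0) count=0: revealed 0 new [(none)] -> total=16
Click 4 (1,4) count=1: revealed 1 new [(1,4)] -> total=17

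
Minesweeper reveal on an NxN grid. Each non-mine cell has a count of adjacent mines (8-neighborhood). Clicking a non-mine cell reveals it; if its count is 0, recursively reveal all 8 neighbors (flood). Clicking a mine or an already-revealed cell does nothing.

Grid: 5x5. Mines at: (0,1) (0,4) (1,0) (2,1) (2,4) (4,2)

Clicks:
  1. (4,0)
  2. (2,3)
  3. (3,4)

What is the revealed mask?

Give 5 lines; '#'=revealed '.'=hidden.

Click 1 (4,0) count=0: revealed 4 new [(3,0) (3,1) (4,0) (4,1)] -> total=4
Click 2 (2,3) count=1: revealed 1 new [(2,3)] -> total=5
Click 3 (3,4) count=1: revealed 1 new [(3,4)] -> total=6

Answer: .....
.....
...#.
##..#
##...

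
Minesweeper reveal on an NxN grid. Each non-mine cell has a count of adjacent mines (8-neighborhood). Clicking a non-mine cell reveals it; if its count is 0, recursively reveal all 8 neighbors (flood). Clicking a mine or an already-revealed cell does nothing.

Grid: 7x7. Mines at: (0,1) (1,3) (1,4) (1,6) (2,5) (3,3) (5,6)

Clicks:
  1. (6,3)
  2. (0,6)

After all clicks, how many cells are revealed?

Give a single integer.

Answer: 28

Derivation:
Click 1 (6,3) count=0: revealed 27 new [(1,0) (1,1) (1,2) (2,0) (2,1) (2,2) (3,0) (3,1) (3,2) (4,0) (4,1) (4,2) (4,3) (4,4) (4,5) (5,0) (5,1) (5,2) (5,3) (5,4) (5,5) (6,0) (6,1) (6,2) (6,3) (6,4) (6,5)] -> total=27
Click 2 (0,6) count=1: revealed 1 new [(0,6)] -> total=28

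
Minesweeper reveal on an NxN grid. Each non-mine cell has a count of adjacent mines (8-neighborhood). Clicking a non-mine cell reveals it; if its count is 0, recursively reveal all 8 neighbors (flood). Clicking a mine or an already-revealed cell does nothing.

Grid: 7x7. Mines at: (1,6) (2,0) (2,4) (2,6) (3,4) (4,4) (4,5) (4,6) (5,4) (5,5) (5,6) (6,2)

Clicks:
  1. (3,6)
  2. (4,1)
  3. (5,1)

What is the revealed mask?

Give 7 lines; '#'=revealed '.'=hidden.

Click 1 (3,6) count=3: revealed 1 new [(3,6)] -> total=1
Click 2 (4,1) count=0: revealed 29 new [(0,0) (0,1) (0,2) (0,3) (0,4) (0,5) (1,0) (1,1) (1,2) (1,3) (1,4) (1,5) (2,1) (2,2) (2,3) (3,0) (3,1) (3,2) (3,3) (4,0) (4,1) (4,2) (4,3) (5,0) (5,1) (5,2) (5,3) (6,0) (6,1)] -> total=30
Click 3 (5,1) count=1: revealed 0 new [(none)] -> total=30

Answer: ######.
######.
.###...
####..#
####...
####...
##.....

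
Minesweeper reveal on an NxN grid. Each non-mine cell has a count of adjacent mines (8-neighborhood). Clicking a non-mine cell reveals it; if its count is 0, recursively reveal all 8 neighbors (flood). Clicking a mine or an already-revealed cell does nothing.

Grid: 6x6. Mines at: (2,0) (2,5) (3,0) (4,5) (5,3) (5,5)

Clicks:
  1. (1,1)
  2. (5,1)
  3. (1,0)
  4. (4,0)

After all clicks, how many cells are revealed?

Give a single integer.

Answer: 8

Derivation:
Click 1 (1,1) count=1: revealed 1 new [(1,1)] -> total=1
Click 2 (5,1) count=0: revealed 6 new [(4,0) (4,1) (4,2) (5,0) (5,1) (5,2)] -> total=7
Click 3 (1,0) count=1: revealed 1 new [(1,0)] -> total=8
Click 4 (4,0) count=1: revealed 0 new [(none)] -> total=8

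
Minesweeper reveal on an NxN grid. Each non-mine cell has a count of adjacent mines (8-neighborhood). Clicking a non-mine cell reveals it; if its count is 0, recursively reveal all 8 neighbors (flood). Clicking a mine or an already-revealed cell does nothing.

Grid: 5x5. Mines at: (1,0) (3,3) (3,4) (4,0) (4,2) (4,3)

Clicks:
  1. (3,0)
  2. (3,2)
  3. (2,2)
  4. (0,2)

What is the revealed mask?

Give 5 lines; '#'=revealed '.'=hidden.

Answer: .####
.####
.####
#.#..
.....

Derivation:
Click 1 (3,0) count=1: revealed 1 new [(3,0)] -> total=1
Click 2 (3,2) count=3: revealed 1 new [(3,2)] -> total=2
Click 3 (2,2) count=1: revealed 1 new [(2,2)] -> total=3
Click 4 (0,2) count=0: revealed 11 new [(0,1) (0,2) (0,3) (0,4) (1,1) (1,2) (1,3) (1,4) (2,1) (2,3) (2,4)] -> total=14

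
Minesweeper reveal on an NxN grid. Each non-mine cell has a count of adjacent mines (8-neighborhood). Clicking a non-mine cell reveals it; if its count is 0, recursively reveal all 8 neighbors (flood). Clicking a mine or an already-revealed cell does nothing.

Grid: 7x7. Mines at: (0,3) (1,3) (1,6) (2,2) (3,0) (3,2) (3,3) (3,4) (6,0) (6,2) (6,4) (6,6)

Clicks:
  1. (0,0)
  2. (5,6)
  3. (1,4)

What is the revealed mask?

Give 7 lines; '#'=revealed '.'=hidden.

Answer: ###....
###.#..
##.....
.......
.......
......#
.......

Derivation:
Click 1 (0,0) count=0: revealed 8 new [(0,0) (0,1) (0,2) (1,0) (1,1) (1,2) (2,0) (2,1)] -> total=8
Click 2 (5,6) count=1: revealed 1 new [(5,6)] -> total=9
Click 3 (1,4) count=2: revealed 1 new [(1,4)] -> total=10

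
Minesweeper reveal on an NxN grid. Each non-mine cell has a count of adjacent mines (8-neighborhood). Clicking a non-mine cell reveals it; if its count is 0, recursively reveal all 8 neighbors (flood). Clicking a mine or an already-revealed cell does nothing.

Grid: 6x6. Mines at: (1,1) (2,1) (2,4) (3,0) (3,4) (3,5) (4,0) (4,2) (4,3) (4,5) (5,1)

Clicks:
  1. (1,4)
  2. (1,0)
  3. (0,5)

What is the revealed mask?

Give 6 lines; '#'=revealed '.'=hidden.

Click 1 (1,4) count=1: revealed 1 new [(1,4)] -> total=1
Click 2 (1,0) count=2: revealed 1 new [(1,0)] -> total=2
Click 3 (0,5) count=0: revealed 7 new [(0,2) (0,3) (0,4) (0,5) (1,2) (1,3) (1,5)] -> total=9

Answer: ..####
#.####
......
......
......
......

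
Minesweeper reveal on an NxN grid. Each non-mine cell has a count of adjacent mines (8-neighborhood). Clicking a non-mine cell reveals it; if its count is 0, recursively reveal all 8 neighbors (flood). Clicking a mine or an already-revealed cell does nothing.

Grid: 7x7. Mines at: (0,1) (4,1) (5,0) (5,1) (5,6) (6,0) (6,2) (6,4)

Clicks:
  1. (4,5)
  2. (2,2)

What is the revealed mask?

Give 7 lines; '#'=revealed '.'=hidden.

Click 1 (4,5) count=1: revealed 1 new [(4,5)] -> total=1
Click 2 (2,2) count=0: revealed 34 new [(0,2) (0,3) (0,4) (0,5) (0,6) (1,0) (1,1) (1,2) (1,3) (1,4) (1,5) (1,6) (2,0) (2,1) (2,2) (2,3) (2,4) (2,5) (2,6) (3,0) (3,1) (3,2) (3,3) (3,4) (3,5) (3,6) (4,2) (4,3) (4,4) (4,6) (5,2) (5,3) (5,4) (5,5)] -> total=35

Answer: ..#####
#######
#######
#######
..#####
..####.
.......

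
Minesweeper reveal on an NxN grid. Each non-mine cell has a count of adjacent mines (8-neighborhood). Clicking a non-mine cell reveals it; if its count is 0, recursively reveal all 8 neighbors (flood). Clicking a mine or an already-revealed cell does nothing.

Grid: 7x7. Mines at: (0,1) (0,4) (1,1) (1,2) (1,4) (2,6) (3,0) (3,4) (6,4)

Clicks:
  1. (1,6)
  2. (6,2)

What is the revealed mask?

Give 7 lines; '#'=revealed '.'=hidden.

Click 1 (1,6) count=1: revealed 1 new [(1,6)] -> total=1
Click 2 (6,2) count=0: revealed 18 new [(2,1) (2,2) (2,3) (3,1) (3,2) (3,3) (4,0) (4,1) (4,2) (4,3) (5,0) (5,1) (5,2) (5,3) (6,0) (6,1) (6,2) (6,3)] -> total=19

Answer: .......
......#
.###...
.###...
####...
####...
####...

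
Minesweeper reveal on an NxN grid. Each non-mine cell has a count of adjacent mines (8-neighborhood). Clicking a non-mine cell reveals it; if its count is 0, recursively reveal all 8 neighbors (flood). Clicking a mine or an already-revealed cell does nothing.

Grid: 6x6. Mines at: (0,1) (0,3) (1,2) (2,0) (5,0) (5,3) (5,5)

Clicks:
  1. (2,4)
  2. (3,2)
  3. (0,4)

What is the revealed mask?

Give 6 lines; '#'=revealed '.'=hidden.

Answer: ....##
...###
.#####
.#####
.#####
......

Derivation:
Click 1 (2,4) count=0: revealed 20 new [(0,4) (0,5) (1,3) (1,4) (1,5) (2,1) (2,2) (2,3) (2,4) (2,5) (3,1) (3,2) (3,3) (3,4) (3,5) (4,1) (4,2) (4,3) (4,4) (4,5)] -> total=20
Click 2 (3,2) count=0: revealed 0 new [(none)] -> total=20
Click 3 (0,4) count=1: revealed 0 new [(none)] -> total=20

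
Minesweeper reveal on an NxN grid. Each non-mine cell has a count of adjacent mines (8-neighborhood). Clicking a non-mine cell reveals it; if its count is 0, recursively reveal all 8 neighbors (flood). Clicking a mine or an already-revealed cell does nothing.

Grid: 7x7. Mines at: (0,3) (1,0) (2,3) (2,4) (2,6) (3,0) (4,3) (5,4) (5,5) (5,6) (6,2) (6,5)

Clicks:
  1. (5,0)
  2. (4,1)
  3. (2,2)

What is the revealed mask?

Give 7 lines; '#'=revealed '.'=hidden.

Click 1 (5,0) count=0: revealed 6 new [(4,0) (4,1) (5,0) (5,1) (6,0) (6,1)] -> total=6
Click 2 (4,1) count=1: revealed 0 new [(none)] -> total=6
Click 3 (2,2) count=1: revealed 1 new [(2,2)] -> total=7

Answer: .......
.......
..#....
.......
##.....
##.....
##.....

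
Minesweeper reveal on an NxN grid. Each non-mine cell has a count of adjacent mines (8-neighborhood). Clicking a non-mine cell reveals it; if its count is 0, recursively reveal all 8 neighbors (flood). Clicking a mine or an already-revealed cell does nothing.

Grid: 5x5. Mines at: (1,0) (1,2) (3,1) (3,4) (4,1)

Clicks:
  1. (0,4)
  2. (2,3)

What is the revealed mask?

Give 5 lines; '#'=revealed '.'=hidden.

Answer: ...##
...##
...##
.....
.....

Derivation:
Click 1 (0,4) count=0: revealed 6 new [(0,3) (0,4) (1,3) (1,4) (2,3) (2,4)] -> total=6
Click 2 (2,3) count=2: revealed 0 new [(none)] -> total=6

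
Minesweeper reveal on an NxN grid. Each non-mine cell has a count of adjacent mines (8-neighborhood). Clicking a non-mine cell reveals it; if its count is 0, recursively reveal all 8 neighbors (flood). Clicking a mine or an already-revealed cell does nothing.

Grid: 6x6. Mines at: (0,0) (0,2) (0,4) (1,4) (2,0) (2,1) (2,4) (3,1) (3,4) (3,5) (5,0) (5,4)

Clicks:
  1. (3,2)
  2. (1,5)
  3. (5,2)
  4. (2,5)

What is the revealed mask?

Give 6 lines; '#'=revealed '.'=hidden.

Answer: ......
.....#
.....#
..#...
.###..
.###..

Derivation:
Click 1 (3,2) count=2: revealed 1 new [(3,2)] -> total=1
Click 2 (1,5) count=3: revealed 1 new [(1,5)] -> total=2
Click 3 (5,2) count=0: revealed 6 new [(4,1) (4,2) (4,3) (5,1) (5,2) (5,3)] -> total=8
Click 4 (2,5) count=4: revealed 1 new [(2,5)] -> total=9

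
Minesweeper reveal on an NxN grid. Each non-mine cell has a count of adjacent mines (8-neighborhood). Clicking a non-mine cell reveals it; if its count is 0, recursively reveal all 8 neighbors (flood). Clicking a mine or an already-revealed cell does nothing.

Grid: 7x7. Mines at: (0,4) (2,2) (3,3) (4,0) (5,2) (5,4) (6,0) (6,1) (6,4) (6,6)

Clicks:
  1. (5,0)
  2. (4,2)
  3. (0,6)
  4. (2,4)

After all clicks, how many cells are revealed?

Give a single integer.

Click 1 (5,0) count=3: revealed 1 new [(5,0)] -> total=1
Click 2 (4,2) count=2: revealed 1 new [(4,2)] -> total=2
Click 3 (0,6) count=0: revealed 16 new [(0,5) (0,6) (1,4) (1,5) (1,6) (2,4) (2,5) (2,6) (3,4) (3,5) (3,6) (4,4) (4,5) (4,6) (5,5) (5,6)] -> total=18
Click 4 (2,4) count=1: revealed 0 new [(none)] -> total=18

Answer: 18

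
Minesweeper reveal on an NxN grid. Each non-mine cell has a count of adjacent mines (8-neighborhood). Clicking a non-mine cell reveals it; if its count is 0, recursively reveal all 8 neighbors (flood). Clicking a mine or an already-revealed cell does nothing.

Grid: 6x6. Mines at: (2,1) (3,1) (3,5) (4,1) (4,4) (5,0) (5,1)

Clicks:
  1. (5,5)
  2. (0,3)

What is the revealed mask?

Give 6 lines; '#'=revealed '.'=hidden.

Click 1 (5,5) count=1: revealed 1 new [(5,5)] -> total=1
Click 2 (0,3) count=0: revealed 19 new [(0,0) (0,1) (0,2) (0,3) (0,4) (0,5) (1,0) (1,1) (1,2) (1,3) (1,4) (1,5) (2,2) (2,3) (2,4) (2,5) (3,2) (3,3) (3,4)] -> total=20

Answer: ######
######
..####
..###.
......
.....#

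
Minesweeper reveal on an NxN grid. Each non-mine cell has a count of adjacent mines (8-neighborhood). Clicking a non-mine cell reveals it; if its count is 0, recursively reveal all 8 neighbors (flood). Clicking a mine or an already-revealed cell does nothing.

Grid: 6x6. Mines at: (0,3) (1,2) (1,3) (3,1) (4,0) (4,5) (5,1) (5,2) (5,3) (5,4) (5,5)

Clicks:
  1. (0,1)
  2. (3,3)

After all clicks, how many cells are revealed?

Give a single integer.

Click 1 (0,1) count=1: revealed 1 new [(0,1)] -> total=1
Click 2 (3,3) count=0: revealed 9 new [(2,2) (2,3) (2,4) (3,2) (3,3) (3,4) (4,2) (4,3) (4,4)] -> total=10

Answer: 10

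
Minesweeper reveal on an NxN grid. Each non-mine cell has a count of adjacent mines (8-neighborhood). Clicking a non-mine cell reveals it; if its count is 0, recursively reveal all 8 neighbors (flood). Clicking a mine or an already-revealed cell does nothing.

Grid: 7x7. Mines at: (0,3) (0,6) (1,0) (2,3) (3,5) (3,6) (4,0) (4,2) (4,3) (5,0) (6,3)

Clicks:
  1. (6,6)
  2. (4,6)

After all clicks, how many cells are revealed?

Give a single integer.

Answer: 9

Derivation:
Click 1 (6,6) count=0: revealed 9 new [(4,4) (4,5) (4,6) (5,4) (5,5) (5,6) (6,4) (6,5) (6,6)] -> total=9
Click 2 (4,6) count=2: revealed 0 new [(none)] -> total=9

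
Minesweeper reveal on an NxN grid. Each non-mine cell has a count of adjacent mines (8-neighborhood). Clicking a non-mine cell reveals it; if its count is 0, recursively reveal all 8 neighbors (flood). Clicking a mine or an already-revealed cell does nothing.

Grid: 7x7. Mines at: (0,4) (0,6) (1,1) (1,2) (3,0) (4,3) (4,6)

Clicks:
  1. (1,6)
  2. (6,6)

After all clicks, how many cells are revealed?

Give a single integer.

Click 1 (1,6) count=1: revealed 1 new [(1,6)] -> total=1
Click 2 (6,6) count=0: revealed 17 new [(4,0) (4,1) (4,2) (5,0) (5,1) (5,2) (5,3) (5,4) (5,5) (5,6) (6,0) (6,1) (6,2) (6,3) (6,4) (6,5) (6,6)] -> total=18

Answer: 18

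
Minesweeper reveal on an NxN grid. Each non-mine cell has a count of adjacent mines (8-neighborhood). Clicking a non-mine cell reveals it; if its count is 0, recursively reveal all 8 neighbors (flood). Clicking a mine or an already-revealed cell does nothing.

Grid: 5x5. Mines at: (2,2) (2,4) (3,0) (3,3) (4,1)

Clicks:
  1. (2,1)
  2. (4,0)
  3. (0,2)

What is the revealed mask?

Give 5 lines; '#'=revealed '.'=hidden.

Answer: #####
#####
##...
.....
#....

Derivation:
Click 1 (2,1) count=2: revealed 1 new [(2,1)] -> total=1
Click 2 (4,0) count=2: revealed 1 new [(4,0)] -> total=2
Click 3 (0,2) count=0: revealed 11 new [(0,0) (0,1) (0,2) (0,3) (0,4) (1,0) (1,1) (1,2) (1,3) (1,4) (2,0)] -> total=13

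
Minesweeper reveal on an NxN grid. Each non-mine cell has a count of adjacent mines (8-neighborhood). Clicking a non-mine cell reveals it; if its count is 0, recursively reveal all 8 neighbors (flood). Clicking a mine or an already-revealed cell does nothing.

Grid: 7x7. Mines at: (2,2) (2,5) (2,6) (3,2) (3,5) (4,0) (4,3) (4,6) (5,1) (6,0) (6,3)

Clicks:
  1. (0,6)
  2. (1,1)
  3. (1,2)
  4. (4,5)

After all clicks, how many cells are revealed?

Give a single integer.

Answer: 19

Derivation:
Click 1 (0,6) count=0: revealed 18 new [(0,0) (0,1) (0,2) (0,3) (0,4) (0,5) (0,6) (1,0) (1,1) (1,2) (1,3) (1,4) (1,5) (1,6) (2,0) (2,1) (3,0) (3,1)] -> total=18
Click 2 (1,1) count=1: revealed 0 new [(none)] -> total=18
Click 3 (1,2) count=1: revealed 0 new [(none)] -> total=18
Click 4 (4,5) count=2: revealed 1 new [(4,5)] -> total=19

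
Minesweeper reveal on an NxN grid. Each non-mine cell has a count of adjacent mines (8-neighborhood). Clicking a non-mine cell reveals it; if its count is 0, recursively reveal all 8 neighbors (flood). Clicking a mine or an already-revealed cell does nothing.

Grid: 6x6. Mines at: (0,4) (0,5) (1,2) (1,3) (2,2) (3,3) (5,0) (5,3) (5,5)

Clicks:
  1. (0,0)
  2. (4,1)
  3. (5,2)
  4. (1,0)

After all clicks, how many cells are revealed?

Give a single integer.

Click 1 (0,0) count=0: revealed 10 new [(0,0) (0,1) (1,0) (1,1) (2,0) (2,1) (3,0) (3,1) (4,0) (4,1)] -> total=10
Click 2 (4,1) count=1: revealed 0 new [(none)] -> total=10
Click 3 (5,2) count=1: revealed 1 new [(5,2)] -> total=11
Click 4 (1,0) count=0: revealed 0 new [(none)] -> total=11

Answer: 11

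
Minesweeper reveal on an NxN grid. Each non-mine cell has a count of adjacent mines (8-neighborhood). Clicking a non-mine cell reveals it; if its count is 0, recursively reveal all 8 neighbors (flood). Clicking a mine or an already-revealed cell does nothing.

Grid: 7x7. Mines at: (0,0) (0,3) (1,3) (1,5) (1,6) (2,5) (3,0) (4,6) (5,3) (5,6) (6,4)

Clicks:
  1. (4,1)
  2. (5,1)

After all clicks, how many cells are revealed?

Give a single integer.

Click 1 (4,1) count=1: revealed 1 new [(4,1)] -> total=1
Click 2 (5,1) count=0: revealed 8 new [(4,0) (4,2) (5,0) (5,1) (5,2) (6,0) (6,1) (6,2)] -> total=9

Answer: 9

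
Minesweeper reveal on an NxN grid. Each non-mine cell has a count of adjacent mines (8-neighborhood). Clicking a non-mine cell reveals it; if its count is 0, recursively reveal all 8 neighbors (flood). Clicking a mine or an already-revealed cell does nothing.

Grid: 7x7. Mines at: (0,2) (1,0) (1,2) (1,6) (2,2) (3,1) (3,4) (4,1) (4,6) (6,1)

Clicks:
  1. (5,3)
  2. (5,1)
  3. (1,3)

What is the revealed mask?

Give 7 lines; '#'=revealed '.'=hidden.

Answer: .......
...#...
.......
.......
..####.
.######
..#####

Derivation:
Click 1 (5,3) count=0: revealed 14 new [(4,2) (4,3) (4,4) (4,5) (5,2) (5,3) (5,4) (5,5) (5,6) (6,2) (6,3) (6,4) (6,5) (6,6)] -> total=14
Click 2 (5,1) count=2: revealed 1 new [(5,1)] -> total=15
Click 3 (1,3) count=3: revealed 1 new [(1,3)] -> total=16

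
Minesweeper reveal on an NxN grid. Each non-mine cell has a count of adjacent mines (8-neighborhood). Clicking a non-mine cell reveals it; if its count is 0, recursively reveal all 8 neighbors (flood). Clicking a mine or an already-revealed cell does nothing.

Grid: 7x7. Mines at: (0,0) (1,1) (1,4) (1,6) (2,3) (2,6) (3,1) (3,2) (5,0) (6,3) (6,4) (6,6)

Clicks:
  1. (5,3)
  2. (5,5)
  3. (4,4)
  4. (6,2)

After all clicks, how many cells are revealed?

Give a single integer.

Answer: 13

Derivation:
Click 1 (5,3) count=2: revealed 1 new [(5,3)] -> total=1
Click 2 (5,5) count=2: revealed 1 new [(5,5)] -> total=2
Click 3 (4,4) count=0: revealed 10 new [(3,3) (3,4) (3,5) (3,6) (4,3) (4,4) (4,5) (4,6) (5,4) (5,6)] -> total=12
Click 4 (6,2) count=1: revealed 1 new [(6,2)] -> total=13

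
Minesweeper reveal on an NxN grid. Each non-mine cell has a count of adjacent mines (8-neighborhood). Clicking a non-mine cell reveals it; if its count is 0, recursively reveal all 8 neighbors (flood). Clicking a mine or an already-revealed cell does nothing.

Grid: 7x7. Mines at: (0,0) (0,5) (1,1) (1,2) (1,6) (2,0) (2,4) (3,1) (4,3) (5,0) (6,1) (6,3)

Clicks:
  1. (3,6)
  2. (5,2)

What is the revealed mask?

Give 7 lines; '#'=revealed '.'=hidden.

Answer: .......
.......
.....##
....###
....###
..#.###
....###

Derivation:
Click 1 (3,6) count=0: revealed 14 new [(2,5) (2,6) (3,4) (3,5) (3,6) (4,4) (4,5) (4,6) (5,4) (5,5) (5,6) (6,4) (6,5) (6,6)] -> total=14
Click 2 (5,2) count=3: revealed 1 new [(5,2)] -> total=15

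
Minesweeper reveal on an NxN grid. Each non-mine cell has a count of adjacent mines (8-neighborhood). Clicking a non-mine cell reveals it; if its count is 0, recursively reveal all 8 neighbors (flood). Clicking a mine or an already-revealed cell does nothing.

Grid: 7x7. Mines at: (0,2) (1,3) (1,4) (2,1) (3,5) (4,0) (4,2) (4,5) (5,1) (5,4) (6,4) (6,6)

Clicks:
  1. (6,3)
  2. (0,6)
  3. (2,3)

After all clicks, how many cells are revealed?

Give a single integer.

Answer: 8

Derivation:
Click 1 (6,3) count=2: revealed 1 new [(6,3)] -> total=1
Click 2 (0,6) count=0: revealed 6 new [(0,5) (0,6) (1,5) (1,6) (2,5) (2,6)] -> total=7
Click 3 (2,3) count=2: revealed 1 new [(2,3)] -> total=8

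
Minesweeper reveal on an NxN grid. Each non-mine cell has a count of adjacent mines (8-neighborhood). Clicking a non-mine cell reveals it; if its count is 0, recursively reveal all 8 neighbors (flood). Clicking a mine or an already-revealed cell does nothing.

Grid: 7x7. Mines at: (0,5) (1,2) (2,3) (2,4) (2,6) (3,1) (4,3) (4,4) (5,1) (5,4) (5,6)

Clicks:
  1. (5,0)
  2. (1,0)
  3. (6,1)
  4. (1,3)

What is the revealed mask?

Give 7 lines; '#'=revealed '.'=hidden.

Click 1 (5,0) count=1: revealed 1 new [(5,0)] -> total=1
Click 2 (1,0) count=0: revealed 6 new [(0,0) (0,1) (1,0) (1,1) (2,0) (2,1)] -> total=7
Click 3 (6,1) count=1: revealed 1 new [(6,1)] -> total=8
Click 4 (1,3) count=3: revealed 1 new [(1,3)] -> total=9

Answer: ##.....
##.#...
##.....
.......
.......
#......
.#.....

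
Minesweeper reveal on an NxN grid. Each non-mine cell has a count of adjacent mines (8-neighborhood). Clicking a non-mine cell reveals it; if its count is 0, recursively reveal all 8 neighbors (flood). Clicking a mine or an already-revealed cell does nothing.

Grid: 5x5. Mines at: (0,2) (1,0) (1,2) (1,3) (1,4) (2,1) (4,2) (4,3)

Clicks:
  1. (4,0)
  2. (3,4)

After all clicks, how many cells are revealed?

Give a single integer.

Answer: 5

Derivation:
Click 1 (4,0) count=0: revealed 4 new [(3,0) (3,1) (4,0) (4,1)] -> total=4
Click 2 (3,4) count=1: revealed 1 new [(3,4)] -> total=5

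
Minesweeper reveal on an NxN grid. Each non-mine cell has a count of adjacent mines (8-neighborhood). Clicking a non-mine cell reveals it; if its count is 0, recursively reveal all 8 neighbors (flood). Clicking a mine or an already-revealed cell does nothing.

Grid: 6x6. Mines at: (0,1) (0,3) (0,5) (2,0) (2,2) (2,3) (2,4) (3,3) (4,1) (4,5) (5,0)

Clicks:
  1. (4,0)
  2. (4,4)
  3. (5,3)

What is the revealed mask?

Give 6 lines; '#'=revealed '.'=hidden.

Click 1 (4,0) count=2: revealed 1 new [(4,0)] -> total=1
Click 2 (4,4) count=2: revealed 1 new [(4,4)] -> total=2
Click 3 (5,3) count=0: revealed 5 new [(4,2) (4,3) (5,2) (5,3) (5,4)] -> total=7

Answer: ......
......
......
......
#.###.
..###.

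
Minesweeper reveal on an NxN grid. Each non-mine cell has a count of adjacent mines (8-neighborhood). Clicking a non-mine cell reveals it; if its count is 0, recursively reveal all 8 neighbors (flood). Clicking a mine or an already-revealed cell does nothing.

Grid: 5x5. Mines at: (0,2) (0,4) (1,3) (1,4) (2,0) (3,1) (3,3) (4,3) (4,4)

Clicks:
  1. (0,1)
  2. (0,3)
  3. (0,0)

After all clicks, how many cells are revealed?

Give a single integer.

Click 1 (0,1) count=1: revealed 1 new [(0,1)] -> total=1
Click 2 (0,3) count=4: revealed 1 new [(0,3)] -> total=2
Click 3 (0,0) count=0: revealed 3 new [(0,0) (1,0) (1,1)] -> total=5

Answer: 5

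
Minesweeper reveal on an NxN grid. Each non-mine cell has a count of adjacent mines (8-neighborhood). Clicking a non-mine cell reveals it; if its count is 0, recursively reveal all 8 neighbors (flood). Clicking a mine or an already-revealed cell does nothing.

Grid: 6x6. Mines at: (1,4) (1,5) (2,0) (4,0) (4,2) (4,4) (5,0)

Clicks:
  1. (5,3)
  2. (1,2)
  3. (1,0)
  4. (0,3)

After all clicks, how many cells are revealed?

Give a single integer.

Answer: 15

Derivation:
Click 1 (5,3) count=2: revealed 1 new [(5,3)] -> total=1
Click 2 (1,2) count=0: revealed 14 new [(0,0) (0,1) (0,2) (0,3) (1,0) (1,1) (1,2) (1,3) (2,1) (2,2) (2,3) (3,1) (3,2) (3,3)] -> total=15
Click 3 (1,0) count=1: revealed 0 new [(none)] -> total=15
Click 4 (0,3) count=1: revealed 0 new [(none)] -> total=15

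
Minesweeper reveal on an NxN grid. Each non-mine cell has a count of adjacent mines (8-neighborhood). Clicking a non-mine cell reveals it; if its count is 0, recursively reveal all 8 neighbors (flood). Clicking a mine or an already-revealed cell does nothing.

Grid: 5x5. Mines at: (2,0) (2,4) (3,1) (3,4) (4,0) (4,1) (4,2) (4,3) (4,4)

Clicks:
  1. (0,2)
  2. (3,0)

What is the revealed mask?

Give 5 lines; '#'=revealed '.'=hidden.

Click 1 (0,2) count=0: revealed 13 new [(0,0) (0,1) (0,2) (0,3) (0,4) (1,0) (1,1) (1,2) (1,3) (1,4) (2,1) (2,2) (2,3)] -> total=13
Click 2 (3,0) count=4: revealed 1 new [(3,0)] -> total=14

Answer: #####
#####
.###.
#....
.....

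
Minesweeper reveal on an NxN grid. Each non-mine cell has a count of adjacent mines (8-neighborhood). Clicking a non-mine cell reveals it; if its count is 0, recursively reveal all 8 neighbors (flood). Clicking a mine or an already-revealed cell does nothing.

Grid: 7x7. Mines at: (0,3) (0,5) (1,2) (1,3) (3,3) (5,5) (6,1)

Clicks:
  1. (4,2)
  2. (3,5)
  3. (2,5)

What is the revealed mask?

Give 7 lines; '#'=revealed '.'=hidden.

Answer: .......
....###
....###
....###
..#.###
.......
.......

Derivation:
Click 1 (4,2) count=1: revealed 1 new [(4,2)] -> total=1
Click 2 (3,5) count=0: revealed 12 new [(1,4) (1,5) (1,6) (2,4) (2,5) (2,6) (3,4) (3,5) (3,6) (4,4) (4,5) (4,6)] -> total=13
Click 3 (2,5) count=0: revealed 0 new [(none)] -> total=13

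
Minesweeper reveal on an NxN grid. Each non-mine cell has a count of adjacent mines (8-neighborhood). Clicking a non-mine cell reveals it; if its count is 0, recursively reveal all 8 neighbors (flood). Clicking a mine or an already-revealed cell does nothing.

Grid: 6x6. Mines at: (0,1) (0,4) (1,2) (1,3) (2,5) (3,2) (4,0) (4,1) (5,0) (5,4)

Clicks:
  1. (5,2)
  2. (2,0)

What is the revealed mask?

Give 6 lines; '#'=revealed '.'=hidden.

Answer: ......
##....
##....
##....
......
..#...

Derivation:
Click 1 (5,2) count=1: revealed 1 new [(5,2)] -> total=1
Click 2 (2,0) count=0: revealed 6 new [(1,0) (1,1) (2,0) (2,1) (3,0) (3,1)] -> total=7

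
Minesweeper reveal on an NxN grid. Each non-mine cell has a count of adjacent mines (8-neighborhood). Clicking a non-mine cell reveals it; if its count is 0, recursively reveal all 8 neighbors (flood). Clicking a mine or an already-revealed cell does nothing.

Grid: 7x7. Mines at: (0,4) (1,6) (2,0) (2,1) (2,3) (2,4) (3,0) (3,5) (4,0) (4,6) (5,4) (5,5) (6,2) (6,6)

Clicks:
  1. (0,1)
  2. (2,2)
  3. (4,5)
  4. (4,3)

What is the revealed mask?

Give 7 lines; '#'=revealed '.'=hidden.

Answer: ####...
####...
..#....
.......
...#.#.
.......
.......

Derivation:
Click 1 (0,1) count=0: revealed 8 new [(0,0) (0,1) (0,2) (0,3) (1,0) (1,1) (1,2) (1,3)] -> total=8
Click 2 (2,2) count=2: revealed 1 new [(2,2)] -> total=9
Click 3 (4,5) count=4: revealed 1 new [(4,5)] -> total=10
Click 4 (4,3) count=1: revealed 1 new [(4,3)] -> total=11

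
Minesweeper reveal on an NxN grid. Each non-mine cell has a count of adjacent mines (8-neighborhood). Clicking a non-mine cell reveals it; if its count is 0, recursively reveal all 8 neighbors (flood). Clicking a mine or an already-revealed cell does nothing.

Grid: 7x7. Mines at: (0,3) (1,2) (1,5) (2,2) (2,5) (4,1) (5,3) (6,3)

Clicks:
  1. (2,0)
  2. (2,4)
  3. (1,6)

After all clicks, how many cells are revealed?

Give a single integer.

Click 1 (2,0) count=0: revealed 8 new [(0,0) (0,1) (1,0) (1,1) (2,0) (2,1) (3,0) (3,1)] -> total=8
Click 2 (2,4) count=2: revealed 1 new [(2,4)] -> total=9
Click 3 (1,6) count=2: revealed 1 new [(1,6)] -> total=10

Answer: 10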